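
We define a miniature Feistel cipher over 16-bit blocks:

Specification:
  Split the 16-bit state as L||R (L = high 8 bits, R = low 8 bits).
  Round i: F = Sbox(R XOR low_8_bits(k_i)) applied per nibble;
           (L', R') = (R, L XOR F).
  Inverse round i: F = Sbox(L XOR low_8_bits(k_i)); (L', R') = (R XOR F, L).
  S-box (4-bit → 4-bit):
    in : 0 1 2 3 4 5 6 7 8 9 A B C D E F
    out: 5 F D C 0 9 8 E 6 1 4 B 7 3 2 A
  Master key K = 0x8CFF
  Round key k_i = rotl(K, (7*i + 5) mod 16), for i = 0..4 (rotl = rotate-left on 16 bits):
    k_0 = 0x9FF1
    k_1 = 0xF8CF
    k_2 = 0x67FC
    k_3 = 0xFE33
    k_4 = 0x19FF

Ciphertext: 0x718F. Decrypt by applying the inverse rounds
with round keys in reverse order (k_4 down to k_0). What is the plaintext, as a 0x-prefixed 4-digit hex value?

s_0 = ciphertext = 0x718F
s_1 = InvRound(s_0, k_4) = 0xED71
s_2 = InvRound(s_1, k_3) = 0x43ED
s_3 = InvRound(s_2, k_2) = 0x5743
s_4 = InvRound(s_3, k_1) = 0x5557
s_5 = InvRound(s_4, k_0) = 0x1755

0x1755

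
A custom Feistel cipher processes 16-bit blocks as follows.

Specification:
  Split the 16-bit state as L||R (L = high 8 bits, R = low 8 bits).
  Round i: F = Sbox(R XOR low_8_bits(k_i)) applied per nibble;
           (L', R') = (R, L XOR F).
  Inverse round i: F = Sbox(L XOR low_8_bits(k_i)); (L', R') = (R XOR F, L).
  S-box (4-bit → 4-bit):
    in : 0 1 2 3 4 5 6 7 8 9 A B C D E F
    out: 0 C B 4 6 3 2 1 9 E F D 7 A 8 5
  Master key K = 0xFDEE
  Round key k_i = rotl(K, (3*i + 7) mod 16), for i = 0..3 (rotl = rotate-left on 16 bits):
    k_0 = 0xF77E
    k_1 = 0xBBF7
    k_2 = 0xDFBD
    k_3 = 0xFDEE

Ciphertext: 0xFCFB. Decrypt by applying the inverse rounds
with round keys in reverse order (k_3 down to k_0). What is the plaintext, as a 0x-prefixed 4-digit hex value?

s_0 = ciphertext = 0xFCFB
s_1 = InvRound(s_0, k_3) = 0x30FC
s_2 = InvRound(s_1, k_2) = 0x6630
s_3 = InvRound(s_2, k_1) = 0xDC66
s_4 = InvRound(s_3, k_0) = 0x9DDC

0x9DDC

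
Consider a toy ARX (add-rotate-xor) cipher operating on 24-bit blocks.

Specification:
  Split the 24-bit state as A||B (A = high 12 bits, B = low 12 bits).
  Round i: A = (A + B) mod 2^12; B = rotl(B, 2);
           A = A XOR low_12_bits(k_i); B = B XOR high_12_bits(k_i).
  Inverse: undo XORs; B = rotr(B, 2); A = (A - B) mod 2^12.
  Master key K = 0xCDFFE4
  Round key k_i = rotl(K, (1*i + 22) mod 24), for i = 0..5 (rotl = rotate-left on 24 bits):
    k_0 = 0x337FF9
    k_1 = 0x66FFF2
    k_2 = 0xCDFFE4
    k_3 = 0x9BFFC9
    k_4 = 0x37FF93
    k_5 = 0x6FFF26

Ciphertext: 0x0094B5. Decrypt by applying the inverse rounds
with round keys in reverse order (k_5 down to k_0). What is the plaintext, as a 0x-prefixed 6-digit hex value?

s_0 = ciphertext = 0x0094B5
s_1 = InvRound(s_0, k_5) = 0x69D892
s_2 = InvRound(s_1, k_4) = 0x2136FB
s_3 = InvRound(s_2, k_3) = 0xA093D1
s_4 = InvRound(s_3, k_2) = 0xA2ABC3
s_5 = InvRound(s_4, k_1) = 0x26D36B
s_6 = InvRound(s_5, k_0) = 0xD7D017

0xD7D017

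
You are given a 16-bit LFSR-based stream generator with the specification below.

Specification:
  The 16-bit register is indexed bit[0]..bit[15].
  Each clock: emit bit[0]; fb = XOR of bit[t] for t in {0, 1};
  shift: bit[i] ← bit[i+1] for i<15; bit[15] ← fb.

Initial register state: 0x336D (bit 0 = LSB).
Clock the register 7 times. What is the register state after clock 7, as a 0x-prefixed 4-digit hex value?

reg_0 = 0x336D
clock 1: out=1, reg = 0x99B6
clock 2: out=0, reg = 0xCCDB
clock 3: out=1, reg = 0x666D
clock 4: out=1, reg = 0xB336
clock 5: out=0, reg = 0xD99B
clock 6: out=1, reg = 0x6CCD
clock 7: out=1, reg = 0xB666

0xB666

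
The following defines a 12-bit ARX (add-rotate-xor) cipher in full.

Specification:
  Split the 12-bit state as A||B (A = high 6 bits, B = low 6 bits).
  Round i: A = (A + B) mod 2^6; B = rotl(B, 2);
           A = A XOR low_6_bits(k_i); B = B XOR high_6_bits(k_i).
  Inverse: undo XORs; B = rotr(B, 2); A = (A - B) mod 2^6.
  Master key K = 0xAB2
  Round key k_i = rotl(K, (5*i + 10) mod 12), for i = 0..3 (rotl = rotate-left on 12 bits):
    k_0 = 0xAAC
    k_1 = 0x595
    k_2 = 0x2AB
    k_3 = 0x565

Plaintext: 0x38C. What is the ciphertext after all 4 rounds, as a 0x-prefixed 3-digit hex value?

0x042

s_0 = plaintext = 0x38C
s_1 = Round(s_0, k_0) = 0xD9A
s_2 = Round(s_1, k_1) = 0x17F
s_3 = Round(s_2, k_2) = 0xBF5
s_4 = Round(s_3, k_3) = 0x042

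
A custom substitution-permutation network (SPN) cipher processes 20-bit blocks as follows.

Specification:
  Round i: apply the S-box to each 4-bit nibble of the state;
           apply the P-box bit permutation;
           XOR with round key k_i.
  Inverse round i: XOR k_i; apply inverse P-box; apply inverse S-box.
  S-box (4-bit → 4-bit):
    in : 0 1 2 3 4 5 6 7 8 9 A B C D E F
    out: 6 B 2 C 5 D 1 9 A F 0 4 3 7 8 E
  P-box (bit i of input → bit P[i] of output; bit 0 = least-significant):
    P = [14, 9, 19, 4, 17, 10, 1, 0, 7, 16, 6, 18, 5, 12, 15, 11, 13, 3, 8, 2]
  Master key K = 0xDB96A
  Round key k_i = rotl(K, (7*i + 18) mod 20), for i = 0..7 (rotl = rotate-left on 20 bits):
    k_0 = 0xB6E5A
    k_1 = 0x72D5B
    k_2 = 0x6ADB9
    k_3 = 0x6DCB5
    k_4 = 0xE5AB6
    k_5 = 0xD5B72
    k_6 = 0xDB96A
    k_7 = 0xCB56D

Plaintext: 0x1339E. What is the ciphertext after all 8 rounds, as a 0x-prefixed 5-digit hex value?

0xD2A81

s_0 = plaintext = 0x1339E
s_1 = Round(s_0, k_0) = 0xDC205
s_2 = Round(s_1, k_1) = 0xE5861
s_3 = Round(s_2, k_2) = 0x1678D
s_4 = Round(s_3, k_3) = 0xABA18
s_5 = Round(s_4, k_4) = 0xCDCA7
s_6 = Round(s_5, k_5) = 0xCABCA
s_7 = Round(s_6, k_6) = 0xF9D22
s_8 = Round(s_7, k_7) = 0xD2A81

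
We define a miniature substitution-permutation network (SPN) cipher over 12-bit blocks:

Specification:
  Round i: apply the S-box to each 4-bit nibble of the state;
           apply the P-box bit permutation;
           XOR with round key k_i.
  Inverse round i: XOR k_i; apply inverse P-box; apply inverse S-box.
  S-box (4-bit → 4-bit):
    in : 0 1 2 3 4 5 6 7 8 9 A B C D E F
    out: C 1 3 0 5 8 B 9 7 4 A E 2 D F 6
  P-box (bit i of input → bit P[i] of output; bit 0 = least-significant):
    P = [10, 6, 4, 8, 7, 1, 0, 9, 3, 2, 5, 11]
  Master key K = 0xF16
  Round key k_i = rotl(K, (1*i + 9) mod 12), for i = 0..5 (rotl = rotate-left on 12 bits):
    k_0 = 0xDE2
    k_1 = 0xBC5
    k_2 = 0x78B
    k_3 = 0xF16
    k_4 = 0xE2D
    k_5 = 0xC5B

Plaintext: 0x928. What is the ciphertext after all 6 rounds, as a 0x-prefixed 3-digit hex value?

0x0C4

s_0 = plaintext = 0x928
s_1 = Round(s_0, k_0) = 0x910
s_2 = Round(s_1, k_1) = 0xA75
s_3 = Round(s_2, k_2) = 0xC0F
s_4 = Round(s_3, k_3) = 0xD43
s_5 = Round(s_4, k_4) = 0x684
s_6 = Round(s_5, k_5) = 0x0C4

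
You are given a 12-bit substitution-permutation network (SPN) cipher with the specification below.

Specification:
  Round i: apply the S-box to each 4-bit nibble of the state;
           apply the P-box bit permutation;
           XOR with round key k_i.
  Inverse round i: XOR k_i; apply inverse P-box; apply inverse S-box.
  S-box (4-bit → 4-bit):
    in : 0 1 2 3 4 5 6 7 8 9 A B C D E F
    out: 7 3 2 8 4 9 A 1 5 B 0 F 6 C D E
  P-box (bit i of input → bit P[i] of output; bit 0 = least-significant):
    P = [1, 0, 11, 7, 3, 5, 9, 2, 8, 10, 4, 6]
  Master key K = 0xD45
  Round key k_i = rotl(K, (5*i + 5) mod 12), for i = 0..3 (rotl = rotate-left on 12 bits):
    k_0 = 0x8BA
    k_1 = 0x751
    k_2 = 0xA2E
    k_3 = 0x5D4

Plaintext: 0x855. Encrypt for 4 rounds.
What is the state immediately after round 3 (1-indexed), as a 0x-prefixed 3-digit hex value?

s_0 = plaintext = 0x855
s_1 = Round(s_0, k_0) = 0x924
s_2 = Round(s_1, k_1) = 0xA31
s_3 = Round(s_2, k_2) = 0xA29
s_4 = Round(s_3, k_3) = 0x577

0xA29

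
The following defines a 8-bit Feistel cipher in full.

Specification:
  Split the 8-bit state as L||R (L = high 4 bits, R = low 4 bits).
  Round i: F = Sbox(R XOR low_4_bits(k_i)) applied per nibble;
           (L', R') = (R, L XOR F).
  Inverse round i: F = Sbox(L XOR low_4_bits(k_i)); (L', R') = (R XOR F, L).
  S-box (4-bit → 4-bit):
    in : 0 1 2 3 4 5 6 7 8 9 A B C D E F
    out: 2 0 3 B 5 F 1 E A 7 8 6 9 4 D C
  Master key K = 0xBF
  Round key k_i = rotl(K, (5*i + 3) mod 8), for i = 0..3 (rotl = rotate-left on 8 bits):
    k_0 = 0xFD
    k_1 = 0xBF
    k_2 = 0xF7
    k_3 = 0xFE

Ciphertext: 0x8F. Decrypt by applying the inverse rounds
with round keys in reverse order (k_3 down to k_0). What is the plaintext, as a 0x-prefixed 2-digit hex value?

0xFC

s_0 = ciphertext = 0x8F
s_1 = InvRound(s_0, k_3) = 0xE8
s_2 = InvRound(s_1, k_2) = 0xFE
s_3 = InvRound(s_2, k_1) = 0xCF
s_4 = InvRound(s_3, k_0) = 0xFC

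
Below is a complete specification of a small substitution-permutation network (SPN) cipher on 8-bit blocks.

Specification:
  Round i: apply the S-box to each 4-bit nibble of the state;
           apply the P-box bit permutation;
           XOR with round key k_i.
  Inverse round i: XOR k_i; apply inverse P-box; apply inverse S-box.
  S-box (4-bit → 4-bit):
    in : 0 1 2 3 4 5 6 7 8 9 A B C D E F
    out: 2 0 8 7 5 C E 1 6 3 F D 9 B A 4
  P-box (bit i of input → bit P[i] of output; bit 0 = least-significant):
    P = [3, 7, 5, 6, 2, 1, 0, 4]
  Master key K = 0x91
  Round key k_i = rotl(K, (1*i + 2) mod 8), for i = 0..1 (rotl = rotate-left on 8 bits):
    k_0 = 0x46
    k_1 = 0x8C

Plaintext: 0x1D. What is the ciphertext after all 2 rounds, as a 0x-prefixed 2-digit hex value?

0x4F

s_0 = plaintext = 0x1D
s_1 = Round(s_0, k_0) = 0x8E
s_2 = Round(s_1, k_1) = 0x4F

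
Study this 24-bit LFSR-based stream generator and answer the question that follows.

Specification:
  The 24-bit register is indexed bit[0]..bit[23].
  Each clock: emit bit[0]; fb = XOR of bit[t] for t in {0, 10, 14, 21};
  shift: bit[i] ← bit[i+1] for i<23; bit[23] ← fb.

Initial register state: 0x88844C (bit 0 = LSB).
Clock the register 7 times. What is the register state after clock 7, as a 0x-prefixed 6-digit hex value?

0xA71108

reg_0 = 0x88844C
clock 1: out=0, reg = 0xC44226
clock 2: out=0, reg = 0xE22113
clock 3: out=1, reg = 0x711089
clock 4: out=1, reg = 0x388844
clock 5: out=0, reg = 0x9C4422
clock 6: out=0, reg = 0x4E2211
clock 7: out=1, reg = 0xA71108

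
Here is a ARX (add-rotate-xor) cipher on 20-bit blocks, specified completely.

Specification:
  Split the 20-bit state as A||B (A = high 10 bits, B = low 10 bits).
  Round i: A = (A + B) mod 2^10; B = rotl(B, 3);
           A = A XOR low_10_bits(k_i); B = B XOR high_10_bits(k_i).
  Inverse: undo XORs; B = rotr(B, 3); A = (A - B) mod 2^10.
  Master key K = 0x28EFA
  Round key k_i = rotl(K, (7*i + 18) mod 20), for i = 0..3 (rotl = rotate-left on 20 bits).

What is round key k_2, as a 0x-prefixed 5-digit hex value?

0xFA28E

K = 0x28EFA
k_0 = rotl(K, (7*0+18) mod 20) = rotl(K, 18) = 0x8A3BE
k_1 = rotl(K, (7*1+18) mod 20) = rotl(K, 5) = 0x1DF45
k_2 = rotl(K, (7*2+18) mod 20) = rotl(K, 12) = 0xFA28E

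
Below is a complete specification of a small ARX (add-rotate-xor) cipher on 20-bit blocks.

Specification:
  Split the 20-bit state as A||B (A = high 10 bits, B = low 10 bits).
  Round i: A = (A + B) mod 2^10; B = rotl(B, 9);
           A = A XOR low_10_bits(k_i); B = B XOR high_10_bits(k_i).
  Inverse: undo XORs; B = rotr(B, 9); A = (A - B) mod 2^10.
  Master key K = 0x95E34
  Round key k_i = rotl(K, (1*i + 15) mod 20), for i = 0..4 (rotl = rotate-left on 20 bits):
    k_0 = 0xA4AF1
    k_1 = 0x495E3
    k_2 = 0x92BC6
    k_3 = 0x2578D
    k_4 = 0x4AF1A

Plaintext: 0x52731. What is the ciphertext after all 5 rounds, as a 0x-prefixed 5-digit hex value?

0x295C7

s_0 = plaintext = 0x52731
s_1 = Round(s_0, k_0) = 0xA2D0A
s_2 = Round(s_1, k_1) = 0x9D9A0
s_3 = Round(s_2, k_2) = 0xF429A
s_4 = Round(s_3, k_3) = 0x79DD8
s_5 = Round(s_4, k_4) = 0x295C7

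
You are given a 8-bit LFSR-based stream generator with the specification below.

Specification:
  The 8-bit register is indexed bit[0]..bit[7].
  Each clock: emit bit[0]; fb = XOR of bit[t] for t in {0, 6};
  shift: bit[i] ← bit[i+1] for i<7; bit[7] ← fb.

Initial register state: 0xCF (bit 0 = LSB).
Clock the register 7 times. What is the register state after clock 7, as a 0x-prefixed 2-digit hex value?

0x79

reg_0 = 0xCF
clock 1: out=1, reg = 0x67
clock 2: out=1, reg = 0x33
clock 3: out=1, reg = 0x99
clock 4: out=1, reg = 0xCC
clock 5: out=0, reg = 0xE6
clock 6: out=0, reg = 0xF3
clock 7: out=1, reg = 0x79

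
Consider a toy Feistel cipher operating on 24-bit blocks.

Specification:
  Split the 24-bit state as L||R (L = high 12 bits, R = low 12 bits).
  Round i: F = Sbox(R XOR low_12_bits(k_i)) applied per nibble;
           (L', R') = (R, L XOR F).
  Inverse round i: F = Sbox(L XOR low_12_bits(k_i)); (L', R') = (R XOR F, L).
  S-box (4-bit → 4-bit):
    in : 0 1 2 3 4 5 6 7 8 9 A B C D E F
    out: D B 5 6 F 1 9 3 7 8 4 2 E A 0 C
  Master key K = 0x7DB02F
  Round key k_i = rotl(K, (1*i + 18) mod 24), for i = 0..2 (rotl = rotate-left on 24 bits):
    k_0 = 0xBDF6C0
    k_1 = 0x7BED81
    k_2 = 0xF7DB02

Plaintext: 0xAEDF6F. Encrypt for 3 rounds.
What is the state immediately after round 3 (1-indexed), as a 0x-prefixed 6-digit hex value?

s_0 = plaintext = 0xAEDF6F
s_1 = Round(s_0, k_0) = 0xF6F2A1
s_2 = Round(s_1, k_1) = 0x2A1332
s_3 = Round(s_2, k_2) = 0x3325CC

0x3325CC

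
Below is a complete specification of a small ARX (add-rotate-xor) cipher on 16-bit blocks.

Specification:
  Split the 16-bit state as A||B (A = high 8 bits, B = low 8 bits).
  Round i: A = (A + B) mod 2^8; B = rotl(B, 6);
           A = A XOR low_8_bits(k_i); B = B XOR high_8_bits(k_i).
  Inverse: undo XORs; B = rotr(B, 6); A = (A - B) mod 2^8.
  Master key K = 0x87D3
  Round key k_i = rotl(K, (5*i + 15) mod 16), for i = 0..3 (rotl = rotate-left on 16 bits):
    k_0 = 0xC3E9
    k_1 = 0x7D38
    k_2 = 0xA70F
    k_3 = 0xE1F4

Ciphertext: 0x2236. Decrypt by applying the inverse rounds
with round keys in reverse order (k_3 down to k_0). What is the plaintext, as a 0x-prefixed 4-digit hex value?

0xF4E6

s_0 = ciphertext = 0x2236
s_1 = InvRound(s_0, k_3) = 0x775F
s_2 = InvRound(s_1, k_2) = 0x95E3
s_3 = InvRound(s_2, k_1) = 0x337A
s_4 = InvRound(s_3, k_0) = 0xF4E6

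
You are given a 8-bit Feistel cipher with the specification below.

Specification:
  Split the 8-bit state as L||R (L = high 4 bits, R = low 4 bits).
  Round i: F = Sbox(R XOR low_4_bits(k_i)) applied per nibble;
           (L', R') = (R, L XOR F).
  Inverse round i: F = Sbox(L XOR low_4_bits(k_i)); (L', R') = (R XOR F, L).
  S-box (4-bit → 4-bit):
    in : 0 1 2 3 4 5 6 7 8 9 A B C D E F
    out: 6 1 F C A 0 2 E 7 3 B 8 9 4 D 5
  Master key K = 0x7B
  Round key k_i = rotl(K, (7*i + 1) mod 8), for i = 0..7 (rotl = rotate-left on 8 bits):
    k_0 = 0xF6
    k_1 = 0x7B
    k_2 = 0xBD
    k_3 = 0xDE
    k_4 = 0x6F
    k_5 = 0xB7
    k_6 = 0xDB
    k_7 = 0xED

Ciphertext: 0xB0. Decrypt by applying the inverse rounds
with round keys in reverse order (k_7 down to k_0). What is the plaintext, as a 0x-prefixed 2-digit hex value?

s_0 = ciphertext = 0xB0
s_1 = InvRound(s_0, k_7) = 0x2B
s_2 = InvRound(s_1, k_6) = 0x82
s_3 = InvRound(s_2, k_5) = 0x78
s_4 = InvRound(s_3, k_4) = 0xF7
s_5 = InvRound(s_4, k_3) = 0x6F
s_6 = InvRound(s_5, k_2) = 0x76
s_7 = InvRound(s_6, k_1) = 0xF7
s_8 = InvRound(s_7, k_0) = 0x4F

0x4F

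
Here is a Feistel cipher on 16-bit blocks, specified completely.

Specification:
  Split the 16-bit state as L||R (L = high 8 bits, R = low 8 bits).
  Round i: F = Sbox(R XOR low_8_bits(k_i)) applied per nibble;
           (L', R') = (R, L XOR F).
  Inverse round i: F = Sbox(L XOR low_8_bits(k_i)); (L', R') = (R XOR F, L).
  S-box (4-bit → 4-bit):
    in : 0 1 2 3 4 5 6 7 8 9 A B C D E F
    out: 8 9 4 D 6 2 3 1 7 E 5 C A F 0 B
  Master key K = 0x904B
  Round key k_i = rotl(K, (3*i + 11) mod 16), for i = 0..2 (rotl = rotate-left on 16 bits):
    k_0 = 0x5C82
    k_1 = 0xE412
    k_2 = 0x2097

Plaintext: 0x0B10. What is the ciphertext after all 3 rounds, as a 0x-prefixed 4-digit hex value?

s_0 = plaintext = 0x0B10
s_1 = Round(s_0, k_0) = 0x10EF
s_2 = Round(s_1, k_1) = 0xEFAF
s_3 = Round(s_2, k_2) = 0xAF38

0xAF38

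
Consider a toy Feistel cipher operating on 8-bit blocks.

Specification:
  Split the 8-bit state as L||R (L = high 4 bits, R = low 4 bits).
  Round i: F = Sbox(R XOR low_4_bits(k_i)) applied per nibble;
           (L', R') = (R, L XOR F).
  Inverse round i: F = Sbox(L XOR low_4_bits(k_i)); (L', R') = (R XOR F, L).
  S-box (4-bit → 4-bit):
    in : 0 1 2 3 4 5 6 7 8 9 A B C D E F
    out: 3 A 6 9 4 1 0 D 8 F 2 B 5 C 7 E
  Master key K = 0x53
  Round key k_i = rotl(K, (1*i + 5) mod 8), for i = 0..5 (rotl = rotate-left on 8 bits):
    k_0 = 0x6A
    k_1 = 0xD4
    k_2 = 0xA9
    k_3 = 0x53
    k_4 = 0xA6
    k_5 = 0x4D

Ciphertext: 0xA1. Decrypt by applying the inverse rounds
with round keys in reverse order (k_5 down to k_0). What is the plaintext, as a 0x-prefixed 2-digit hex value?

s_0 = ciphertext = 0xA1
s_1 = InvRound(s_0, k_5) = 0xCA
s_2 = InvRound(s_1, k_4) = 0x8C
s_3 = InvRound(s_2, k_3) = 0x78
s_4 = InvRound(s_3, k_2) = 0xF7
s_5 = InvRound(s_4, k_1) = 0xCF
s_6 = InvRound(s_5, k_0) = 0xFC

0xFC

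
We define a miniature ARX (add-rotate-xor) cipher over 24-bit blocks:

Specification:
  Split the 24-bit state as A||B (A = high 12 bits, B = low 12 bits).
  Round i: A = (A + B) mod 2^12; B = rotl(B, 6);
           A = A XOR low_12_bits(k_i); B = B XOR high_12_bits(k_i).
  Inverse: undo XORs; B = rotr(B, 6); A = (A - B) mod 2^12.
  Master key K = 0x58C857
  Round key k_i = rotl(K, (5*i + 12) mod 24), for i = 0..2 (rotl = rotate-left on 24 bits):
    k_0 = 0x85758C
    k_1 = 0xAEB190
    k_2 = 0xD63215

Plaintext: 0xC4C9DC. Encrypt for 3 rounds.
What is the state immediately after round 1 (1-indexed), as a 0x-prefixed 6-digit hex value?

s_0 = plaintext = 0xC4C9DC
s_1 = Round(s_0, k_0) = 0x3A4F70
s_2 = Round(s_1, k_1) = 0x2846D6
s_3 = Round(s_2, k_2) = 0xB4F8F8

0x3A4F70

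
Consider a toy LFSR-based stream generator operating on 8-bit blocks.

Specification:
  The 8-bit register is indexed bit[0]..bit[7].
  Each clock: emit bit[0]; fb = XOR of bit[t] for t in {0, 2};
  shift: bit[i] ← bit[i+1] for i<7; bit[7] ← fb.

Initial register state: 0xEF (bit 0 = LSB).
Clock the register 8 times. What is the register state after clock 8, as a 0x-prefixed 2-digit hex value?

0xD4

reg_0 = 0xEF
clock 1: out=1, reg = 0x77
clock 2: out=1, reg = 0x3B
clock 3: out=1, reg = 0x9D
clock 4: out=1, reg = 0x4E
clock 5: out=0, reg = 0xA7
clock 6: out=1, reg = 0x53
clock 7: out=1, reg = 0xA9
clock 8: out=1, reg = 0xD4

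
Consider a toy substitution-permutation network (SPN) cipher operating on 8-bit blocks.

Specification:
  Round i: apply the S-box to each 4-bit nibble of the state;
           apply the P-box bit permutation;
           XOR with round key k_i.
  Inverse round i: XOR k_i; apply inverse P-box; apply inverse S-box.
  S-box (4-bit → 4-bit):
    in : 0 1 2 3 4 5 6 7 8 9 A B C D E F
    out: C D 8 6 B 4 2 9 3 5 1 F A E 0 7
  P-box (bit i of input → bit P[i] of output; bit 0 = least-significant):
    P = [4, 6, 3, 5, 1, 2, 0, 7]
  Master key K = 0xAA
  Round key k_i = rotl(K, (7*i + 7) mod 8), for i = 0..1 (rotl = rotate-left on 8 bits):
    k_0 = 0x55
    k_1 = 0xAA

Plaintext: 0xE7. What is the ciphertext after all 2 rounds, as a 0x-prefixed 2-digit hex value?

s_0 = plaintext = 0xE7
s_1 = Round(s_0, k_0) = 0x65
s_2 = Round(s_1, k_1) = 0xA6

0xA6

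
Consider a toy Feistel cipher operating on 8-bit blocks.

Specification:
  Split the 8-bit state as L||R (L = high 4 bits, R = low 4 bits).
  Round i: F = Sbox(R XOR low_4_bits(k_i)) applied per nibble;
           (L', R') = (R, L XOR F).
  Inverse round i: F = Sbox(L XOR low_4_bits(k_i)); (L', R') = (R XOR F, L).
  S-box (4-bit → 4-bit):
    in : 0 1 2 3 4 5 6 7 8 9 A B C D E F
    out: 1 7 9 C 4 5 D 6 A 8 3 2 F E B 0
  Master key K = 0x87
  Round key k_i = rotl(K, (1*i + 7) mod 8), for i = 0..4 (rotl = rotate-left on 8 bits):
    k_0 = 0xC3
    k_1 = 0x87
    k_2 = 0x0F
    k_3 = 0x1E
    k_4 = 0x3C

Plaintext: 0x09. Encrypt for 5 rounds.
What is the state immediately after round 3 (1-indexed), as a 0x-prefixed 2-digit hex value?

s_0 = plaintext = 0x09
s_1 = Round(s_0, k_0) = 0x93
s_2 = Round(s_1, k_1) = 0x3D
s_3 = Round(s_2, k_2) = 0xDA
s_4 = Round(s_3, k_3) = 0xA9
s_5 = Round(s_4, k_4) = 0x9F

0xDA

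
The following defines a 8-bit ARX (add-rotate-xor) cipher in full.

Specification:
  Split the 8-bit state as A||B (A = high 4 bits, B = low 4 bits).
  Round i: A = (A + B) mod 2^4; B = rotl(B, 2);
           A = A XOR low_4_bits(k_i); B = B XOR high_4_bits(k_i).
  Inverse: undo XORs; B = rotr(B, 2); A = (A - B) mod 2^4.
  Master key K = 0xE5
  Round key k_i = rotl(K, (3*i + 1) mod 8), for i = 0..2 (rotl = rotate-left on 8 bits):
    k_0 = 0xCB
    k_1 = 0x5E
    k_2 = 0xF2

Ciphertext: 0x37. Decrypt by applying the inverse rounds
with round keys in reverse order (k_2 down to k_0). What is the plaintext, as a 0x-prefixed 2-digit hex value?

0xB4

s_0 = ciphertext = 0x37
s_1 = InvRound(s_0, k_2) = 0xF2
s_2 = InvRound(s_1, k_1) = 0x4D
s_3 = InvRound(s_2, k_0) = 0xB4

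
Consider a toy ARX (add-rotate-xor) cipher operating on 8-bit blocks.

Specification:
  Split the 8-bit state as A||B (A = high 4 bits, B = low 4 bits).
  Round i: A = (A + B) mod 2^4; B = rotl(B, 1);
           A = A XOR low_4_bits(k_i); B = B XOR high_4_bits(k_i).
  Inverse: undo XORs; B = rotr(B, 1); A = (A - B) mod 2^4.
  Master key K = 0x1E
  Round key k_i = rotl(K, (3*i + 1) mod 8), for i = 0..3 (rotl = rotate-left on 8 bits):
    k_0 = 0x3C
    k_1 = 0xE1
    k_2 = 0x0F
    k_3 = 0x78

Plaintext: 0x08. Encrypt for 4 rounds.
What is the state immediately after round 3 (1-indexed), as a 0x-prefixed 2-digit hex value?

s_0 = plaintext = 0x08
s_1 = Round(s_0, k_0) = 0x42
s_2 = Round(s_1, k_1) = 0x7A
s_3 = Round(s_2, k_2) = 0xE5
s_4 = Round(s_3, k_3) = 0xBD

0xE5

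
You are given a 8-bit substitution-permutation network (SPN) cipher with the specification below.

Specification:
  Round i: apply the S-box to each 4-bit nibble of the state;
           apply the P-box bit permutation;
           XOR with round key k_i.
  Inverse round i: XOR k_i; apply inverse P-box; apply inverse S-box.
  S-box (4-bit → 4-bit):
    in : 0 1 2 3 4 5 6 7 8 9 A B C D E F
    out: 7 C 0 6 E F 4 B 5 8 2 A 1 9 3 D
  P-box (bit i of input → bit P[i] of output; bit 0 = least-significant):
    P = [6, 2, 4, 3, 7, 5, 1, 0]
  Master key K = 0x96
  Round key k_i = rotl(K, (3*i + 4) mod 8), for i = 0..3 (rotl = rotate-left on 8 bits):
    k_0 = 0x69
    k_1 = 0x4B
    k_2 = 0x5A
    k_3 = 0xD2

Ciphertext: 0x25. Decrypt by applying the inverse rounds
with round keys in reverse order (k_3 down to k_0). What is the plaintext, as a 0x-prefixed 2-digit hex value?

s_0 = ciphertext = 0x25
s_1 = InvRound(s_0, k_3) = 0x50
s_2 = InvRound(s_1, k_2) = 0x69
s_3 = InvRound(s_2, k_1) = 0x32
s_4 = InvRound(s_3, k_0) = 0x1F

0x1F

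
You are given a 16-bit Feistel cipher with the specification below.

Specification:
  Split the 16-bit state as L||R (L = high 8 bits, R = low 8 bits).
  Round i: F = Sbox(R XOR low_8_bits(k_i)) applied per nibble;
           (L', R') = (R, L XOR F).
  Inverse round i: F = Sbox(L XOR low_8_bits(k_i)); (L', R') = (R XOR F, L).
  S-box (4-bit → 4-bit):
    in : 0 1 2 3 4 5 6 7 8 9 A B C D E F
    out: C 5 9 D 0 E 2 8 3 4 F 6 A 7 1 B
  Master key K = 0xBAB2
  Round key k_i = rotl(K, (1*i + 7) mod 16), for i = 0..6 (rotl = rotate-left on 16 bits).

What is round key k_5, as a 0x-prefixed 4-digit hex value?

0x2BAB

K = 0xBAB2
k_0 = rotl(K, (1*0+7) mod 16) = rotl(K, 7) = 0x595D
k_1 = rotl(K, (1*1+7) mod 16) = rotl(K, 8) = 0xB2BA
k_2 = rotl(K, (1*2+7) mod 16) = rotl(K, 9) = 0x6575
k_3 = rotl(K, (1*3+7) mod 16) = rotl(K, 10) = 0xCAEA
k_4 = rotl(K, (1*4+7) mod 16) = rotl(K, 11) = 0x95D5
k_5 = rotl(K, (1*5+7) mod 16) = rotl(K, 12) = 0x2BAB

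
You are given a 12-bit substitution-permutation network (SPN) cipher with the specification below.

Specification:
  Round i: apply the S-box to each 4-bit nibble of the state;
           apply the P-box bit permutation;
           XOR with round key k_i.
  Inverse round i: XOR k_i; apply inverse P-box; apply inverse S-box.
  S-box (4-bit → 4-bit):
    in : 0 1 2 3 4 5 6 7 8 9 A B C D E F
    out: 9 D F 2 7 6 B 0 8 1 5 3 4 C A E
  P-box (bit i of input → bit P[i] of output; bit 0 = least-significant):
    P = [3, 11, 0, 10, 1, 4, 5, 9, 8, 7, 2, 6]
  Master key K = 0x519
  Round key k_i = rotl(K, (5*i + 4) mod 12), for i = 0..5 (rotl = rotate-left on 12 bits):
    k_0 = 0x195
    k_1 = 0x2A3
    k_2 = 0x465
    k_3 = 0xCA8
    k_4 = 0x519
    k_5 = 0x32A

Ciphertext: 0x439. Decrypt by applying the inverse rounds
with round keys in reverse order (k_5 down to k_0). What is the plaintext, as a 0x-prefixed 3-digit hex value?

s_0 = ciphertext = 0x439
s_1 = InvRound(s_0, k_5) = 0x96D
s_2 = InvRound(s_1, k_4) = 0xD5E
s_3 = InvRound(s_2, k_3) = 0x247
s_4 = InvRound(s_3, k_2) = 0x718
s_5 = InvRound(s_4, k_1) = 0xB41
s_6 = InvRound(s_5, k_0) = 0xFE3

0xFE3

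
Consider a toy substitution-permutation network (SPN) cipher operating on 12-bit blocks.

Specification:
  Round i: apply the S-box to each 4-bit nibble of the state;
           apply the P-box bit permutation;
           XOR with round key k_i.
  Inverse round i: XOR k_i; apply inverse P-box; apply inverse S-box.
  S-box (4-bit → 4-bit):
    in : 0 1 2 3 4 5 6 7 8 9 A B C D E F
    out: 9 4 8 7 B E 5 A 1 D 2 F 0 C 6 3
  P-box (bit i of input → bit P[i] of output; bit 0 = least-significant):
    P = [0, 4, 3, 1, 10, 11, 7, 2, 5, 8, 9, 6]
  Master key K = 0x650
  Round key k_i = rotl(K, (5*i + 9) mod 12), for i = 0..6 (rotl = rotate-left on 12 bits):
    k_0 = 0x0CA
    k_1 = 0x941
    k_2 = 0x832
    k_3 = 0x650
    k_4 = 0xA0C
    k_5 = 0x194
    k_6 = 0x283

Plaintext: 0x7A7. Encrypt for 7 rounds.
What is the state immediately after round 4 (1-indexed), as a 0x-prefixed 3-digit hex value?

0x05C

s_0 = plaintext = 0x7A7
s_1 = Round(s_0, k_0) = 0x998
s_2 = Round(s_1, k_1) = 0xFA4
s_3 = Round(s_2, k_2) = 0x101
s_4 = Round(s_3, k_3) = 0x05C
s_5 = Round(s_4, k_4) = 0x2E8
s_6 = Round(s_5, k_5) = 0x955
s_7 = Round(s_6, k_6) = 0x87D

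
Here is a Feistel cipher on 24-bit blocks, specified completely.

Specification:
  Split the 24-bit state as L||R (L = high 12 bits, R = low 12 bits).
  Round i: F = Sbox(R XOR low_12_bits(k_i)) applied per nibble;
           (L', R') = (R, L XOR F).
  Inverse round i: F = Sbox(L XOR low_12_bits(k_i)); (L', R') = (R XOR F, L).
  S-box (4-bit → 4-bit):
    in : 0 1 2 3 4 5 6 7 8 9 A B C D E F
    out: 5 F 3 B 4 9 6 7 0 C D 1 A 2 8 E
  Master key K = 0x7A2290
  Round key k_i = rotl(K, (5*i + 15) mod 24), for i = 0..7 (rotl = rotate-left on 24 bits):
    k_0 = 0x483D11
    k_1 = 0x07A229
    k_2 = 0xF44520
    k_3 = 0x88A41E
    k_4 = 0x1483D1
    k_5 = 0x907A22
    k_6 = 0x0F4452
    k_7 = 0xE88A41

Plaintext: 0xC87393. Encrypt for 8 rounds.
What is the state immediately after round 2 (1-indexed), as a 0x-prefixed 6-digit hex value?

s_0 = plaintext = 0xC87393
s_1 = Round(s_0, k_0) = 0x393484
s_2 = Round(s_1, k_1) = 0x484541
s_3 = Round(s_2, k_2) = 0x5411EB
s_4 = Round(s_3, k_3) = 0x1EBCA8
s_5 = Round(s_4, k_4) = 0xCA8F97
s_6 = Round(s_5, k_5) = 0xF975B1
s_7 = Round(s_6, k_6) = 0x5B101C
s_8 = Round(s_7, k_7) = 0x01C823

0x484541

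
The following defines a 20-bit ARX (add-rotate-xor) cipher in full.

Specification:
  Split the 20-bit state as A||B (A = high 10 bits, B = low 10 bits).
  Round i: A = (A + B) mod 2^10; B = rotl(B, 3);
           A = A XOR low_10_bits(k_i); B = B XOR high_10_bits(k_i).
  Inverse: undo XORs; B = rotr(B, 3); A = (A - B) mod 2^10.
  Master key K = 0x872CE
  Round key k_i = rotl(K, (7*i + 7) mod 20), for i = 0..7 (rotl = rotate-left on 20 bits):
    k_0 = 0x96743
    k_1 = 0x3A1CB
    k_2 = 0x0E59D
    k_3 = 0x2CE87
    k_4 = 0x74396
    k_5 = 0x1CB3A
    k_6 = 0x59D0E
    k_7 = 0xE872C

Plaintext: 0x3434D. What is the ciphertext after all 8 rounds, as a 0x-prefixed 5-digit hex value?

s_0 = plaintext = 0x3434D
s_1 = Round(s_0, k_0) = 0xD7837
s_2 = Round(s_1, k_1) = 0x97950
s_3 = Round(s_2, k_2) = 0x8CEBB
s_4 = Round(s_3, k_3) = 0x9A56E
s_5 = Round(s_4, k_4) = 0x106A2
s_6 = Round(s_5, k_5) = 0x76567
s_7 = Round(s_6, k_6) = 0x93A5D
s_8 = Round(s_7, k_7) = 0xE1D4D

0xE1D4D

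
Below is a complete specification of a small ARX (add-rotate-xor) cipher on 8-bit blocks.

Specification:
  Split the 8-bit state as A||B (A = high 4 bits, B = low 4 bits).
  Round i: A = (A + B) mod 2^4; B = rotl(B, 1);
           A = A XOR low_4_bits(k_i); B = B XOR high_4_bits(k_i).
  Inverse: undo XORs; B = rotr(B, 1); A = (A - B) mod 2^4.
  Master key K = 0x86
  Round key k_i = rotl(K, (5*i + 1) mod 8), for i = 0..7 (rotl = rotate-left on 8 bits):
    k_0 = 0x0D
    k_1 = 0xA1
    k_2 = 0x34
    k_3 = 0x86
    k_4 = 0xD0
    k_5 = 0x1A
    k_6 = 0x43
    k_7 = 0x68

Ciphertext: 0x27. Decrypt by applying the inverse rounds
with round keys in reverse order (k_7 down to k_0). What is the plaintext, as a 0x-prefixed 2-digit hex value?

0x47

s_0 = ciphertext = 0x27
s_1 = InvRound(s_0, k_7) = 0x28
s_2 = InvRound(s_1, k_6) = 0xB6
s_3 = InvRound(s_2, k_5) = 0x6B
s_4 = InvRound(s_3, k_4) = 0x33
s_5 = InvRound(s_4, k_3) = 0x8D
s_6 = InvRound(s_5, k_2) = 0x57
s_7 = InvRound(s_6, k_1) = 0x6E
s_8 = InvRound(s_7, k_0) = 0x47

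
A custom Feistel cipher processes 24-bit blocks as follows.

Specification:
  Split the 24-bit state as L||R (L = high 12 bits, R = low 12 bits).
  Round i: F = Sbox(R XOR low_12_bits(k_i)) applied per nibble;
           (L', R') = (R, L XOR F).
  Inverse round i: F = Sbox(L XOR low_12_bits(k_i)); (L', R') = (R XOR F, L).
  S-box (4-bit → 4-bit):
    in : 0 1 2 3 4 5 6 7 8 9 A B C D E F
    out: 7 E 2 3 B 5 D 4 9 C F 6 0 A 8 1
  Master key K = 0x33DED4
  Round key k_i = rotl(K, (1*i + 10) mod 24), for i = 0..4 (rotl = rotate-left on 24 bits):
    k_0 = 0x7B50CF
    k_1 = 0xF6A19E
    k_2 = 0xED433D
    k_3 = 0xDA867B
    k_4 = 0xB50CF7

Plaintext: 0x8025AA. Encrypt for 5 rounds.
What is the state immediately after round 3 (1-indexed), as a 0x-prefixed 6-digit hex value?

0x5160F1

s_0 = plaintext = 0x8025AA
s_1 = Round(s_0, k_0) = 0x5AADD7
s_2 = Round(s_1, k_1) = 0xDD7516
s_3 = Round(s_2, k_2) = 0x5160F1
s_4 = Round(s_3, k_3) = 0x0F1889
s_5 = Round(s_4, k_4) = 0x889BB9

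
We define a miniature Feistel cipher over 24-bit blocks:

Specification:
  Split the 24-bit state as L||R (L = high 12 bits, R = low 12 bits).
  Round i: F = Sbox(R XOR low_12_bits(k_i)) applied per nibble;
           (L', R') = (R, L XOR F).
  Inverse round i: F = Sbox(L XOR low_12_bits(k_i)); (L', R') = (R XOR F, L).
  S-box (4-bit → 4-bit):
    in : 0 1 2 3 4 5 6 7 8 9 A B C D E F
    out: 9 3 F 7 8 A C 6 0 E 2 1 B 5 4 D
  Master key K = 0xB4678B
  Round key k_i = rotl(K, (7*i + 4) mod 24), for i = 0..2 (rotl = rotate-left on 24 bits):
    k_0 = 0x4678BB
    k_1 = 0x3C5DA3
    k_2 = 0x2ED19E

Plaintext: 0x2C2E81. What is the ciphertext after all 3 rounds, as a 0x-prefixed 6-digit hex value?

0x9B6E40

s_0 = plaintext = 0x2C2E81
s_1 = Round(s_0, k_0) = 0xE81EB0
s_2 = Round(s_1, k_1) = 0xEB09B6
s_3 = Round(s_2, k_2) = 0x9B6E40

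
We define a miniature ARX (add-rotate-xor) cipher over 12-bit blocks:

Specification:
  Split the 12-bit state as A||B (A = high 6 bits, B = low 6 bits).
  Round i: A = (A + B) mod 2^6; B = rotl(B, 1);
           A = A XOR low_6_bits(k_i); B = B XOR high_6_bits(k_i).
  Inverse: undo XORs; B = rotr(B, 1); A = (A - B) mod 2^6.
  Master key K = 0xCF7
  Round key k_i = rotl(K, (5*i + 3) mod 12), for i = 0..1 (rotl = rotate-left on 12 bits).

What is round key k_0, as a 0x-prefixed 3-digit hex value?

K = 0xCF7
k_0 = rotl(K, (5*0+3) mod 12) = rotl(K, 3) = 0x7BE

0x7BE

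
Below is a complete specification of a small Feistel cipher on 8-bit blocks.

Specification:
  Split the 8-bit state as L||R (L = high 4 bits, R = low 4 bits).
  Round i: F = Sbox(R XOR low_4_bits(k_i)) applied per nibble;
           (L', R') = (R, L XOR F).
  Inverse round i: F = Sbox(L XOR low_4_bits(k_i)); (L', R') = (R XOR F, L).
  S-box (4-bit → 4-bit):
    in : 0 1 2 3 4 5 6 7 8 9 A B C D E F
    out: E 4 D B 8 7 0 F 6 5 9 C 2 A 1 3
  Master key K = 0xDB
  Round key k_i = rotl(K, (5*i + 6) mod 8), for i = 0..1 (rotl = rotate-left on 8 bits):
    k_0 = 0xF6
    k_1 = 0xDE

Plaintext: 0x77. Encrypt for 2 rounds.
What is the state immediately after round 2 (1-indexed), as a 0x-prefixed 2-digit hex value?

0x3D

s_0 = plaintext = 0x77
s_1 = Round(s_0, k_0) = 0x73
s_2 = Round(s_1, k_1) = 0x3D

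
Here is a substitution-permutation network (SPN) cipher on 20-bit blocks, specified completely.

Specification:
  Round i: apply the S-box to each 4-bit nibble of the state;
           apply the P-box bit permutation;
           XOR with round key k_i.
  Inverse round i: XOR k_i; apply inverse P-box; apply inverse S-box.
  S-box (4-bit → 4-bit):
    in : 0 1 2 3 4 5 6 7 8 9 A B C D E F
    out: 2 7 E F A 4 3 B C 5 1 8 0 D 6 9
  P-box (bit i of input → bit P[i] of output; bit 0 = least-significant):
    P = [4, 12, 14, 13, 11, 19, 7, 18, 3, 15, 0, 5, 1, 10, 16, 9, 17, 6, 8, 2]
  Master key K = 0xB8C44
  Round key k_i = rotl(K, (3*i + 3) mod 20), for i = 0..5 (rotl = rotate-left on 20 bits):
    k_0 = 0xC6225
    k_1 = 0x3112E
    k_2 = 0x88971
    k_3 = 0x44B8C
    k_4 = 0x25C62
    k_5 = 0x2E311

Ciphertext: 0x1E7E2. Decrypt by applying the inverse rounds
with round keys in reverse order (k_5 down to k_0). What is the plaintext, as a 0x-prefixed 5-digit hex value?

s_0 = ciphertext = 0x1E7E2
s_1 = InvRound(s_0, k_5) = 0x6185A
s_2 = InvRound(s_1, k_4) = 0xC0FB9
s_3 = InvRound(s_2, k_3) = 0xB0809
s_4 = InvRound(s_3, k_2) = 0x157CA
s_5 = InvRound(s_4, k_1) = 0x74B55
s_6 = InvRound(s_5, k_0) = 0x15B6F

0x15B6F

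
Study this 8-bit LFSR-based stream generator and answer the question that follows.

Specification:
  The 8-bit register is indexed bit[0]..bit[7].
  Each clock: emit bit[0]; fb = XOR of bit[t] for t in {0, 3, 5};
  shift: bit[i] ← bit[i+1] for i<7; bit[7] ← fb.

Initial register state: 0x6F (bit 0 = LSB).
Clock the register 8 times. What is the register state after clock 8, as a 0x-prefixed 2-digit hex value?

reg_0 = 0x6F
clock 1: out=1, reg = 0xB7
clock 2: out=1, reg = 0x5B
clock 3: out=1, reg = 0x2D
clock 4: out=1, reg = 0x96
clock 5: out=0, reg = 0x4B
clock 6: out=1, reg = 0x25
clock 7: out=1, reg = 0x12
clock 8: out=0, reg = 0x09

0x09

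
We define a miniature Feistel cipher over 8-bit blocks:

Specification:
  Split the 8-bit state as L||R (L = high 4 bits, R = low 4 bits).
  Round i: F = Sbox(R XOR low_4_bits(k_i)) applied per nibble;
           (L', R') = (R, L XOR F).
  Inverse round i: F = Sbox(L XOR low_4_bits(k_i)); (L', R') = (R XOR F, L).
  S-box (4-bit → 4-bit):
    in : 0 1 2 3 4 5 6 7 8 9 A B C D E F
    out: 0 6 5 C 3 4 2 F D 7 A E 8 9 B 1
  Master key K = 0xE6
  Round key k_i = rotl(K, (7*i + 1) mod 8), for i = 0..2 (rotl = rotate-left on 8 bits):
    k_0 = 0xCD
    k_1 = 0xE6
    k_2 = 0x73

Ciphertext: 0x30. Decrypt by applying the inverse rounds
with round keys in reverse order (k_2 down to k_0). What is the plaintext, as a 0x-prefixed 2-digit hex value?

s_0 = ciphertext = 0x30
s_1 = InvRound(s_0, k_2) = 0x03
s_2 = InvRound(s_1, k_1) = 0x10
s_3 = InvRound(s_2, k_0) = 0x81

0x81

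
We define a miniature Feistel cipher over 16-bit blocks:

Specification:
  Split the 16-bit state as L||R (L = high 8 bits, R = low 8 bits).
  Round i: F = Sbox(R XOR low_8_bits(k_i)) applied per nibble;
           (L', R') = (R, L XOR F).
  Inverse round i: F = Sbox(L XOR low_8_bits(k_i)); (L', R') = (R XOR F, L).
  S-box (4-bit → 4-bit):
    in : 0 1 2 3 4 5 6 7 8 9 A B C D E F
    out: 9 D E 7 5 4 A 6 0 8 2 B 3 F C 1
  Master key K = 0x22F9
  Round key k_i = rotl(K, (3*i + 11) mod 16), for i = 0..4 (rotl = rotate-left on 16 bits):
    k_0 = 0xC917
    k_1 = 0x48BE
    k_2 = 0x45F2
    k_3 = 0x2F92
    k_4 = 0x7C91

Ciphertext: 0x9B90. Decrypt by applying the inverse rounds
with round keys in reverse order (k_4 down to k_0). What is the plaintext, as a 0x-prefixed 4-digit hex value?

0x6676

s_0 = ciphertext = 0x9B90
s_1 = InvRound(s_0, k_4) = 0x029B
s_2 = InvRound(s_1, k_3) = 0x1202
s_3 = InvRound(s_2, k_2) = 0xCB12
s_4 = InvRound(s_3, k_1) = 0x76CB
s_5 = InvRound(s_4, k_0) = 0x6676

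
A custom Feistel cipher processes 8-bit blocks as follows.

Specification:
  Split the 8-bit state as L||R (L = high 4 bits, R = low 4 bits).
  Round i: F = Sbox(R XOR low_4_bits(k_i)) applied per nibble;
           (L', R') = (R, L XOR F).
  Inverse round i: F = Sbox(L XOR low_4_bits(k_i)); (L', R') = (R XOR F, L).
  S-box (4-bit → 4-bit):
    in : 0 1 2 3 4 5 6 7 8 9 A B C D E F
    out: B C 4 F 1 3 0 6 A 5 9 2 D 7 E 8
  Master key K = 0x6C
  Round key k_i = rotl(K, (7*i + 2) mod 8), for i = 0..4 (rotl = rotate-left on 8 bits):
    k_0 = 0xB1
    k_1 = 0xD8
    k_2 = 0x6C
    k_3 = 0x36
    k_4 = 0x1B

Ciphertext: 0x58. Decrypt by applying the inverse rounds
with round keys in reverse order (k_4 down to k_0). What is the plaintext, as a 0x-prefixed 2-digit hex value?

s_0 = ciphertext = 0x58
s_1 = InvRound(s_0, k_4) = 0x65
s_2 = InvRound(s_1, k_3) = 0xE6
s_3 = InvRound(s_2, k_2) = 0x2E
s_4 = InvRound(s_3, k_1) = 0x72
s_5 = InvRound(s_4, k_0) = 0x27

0x27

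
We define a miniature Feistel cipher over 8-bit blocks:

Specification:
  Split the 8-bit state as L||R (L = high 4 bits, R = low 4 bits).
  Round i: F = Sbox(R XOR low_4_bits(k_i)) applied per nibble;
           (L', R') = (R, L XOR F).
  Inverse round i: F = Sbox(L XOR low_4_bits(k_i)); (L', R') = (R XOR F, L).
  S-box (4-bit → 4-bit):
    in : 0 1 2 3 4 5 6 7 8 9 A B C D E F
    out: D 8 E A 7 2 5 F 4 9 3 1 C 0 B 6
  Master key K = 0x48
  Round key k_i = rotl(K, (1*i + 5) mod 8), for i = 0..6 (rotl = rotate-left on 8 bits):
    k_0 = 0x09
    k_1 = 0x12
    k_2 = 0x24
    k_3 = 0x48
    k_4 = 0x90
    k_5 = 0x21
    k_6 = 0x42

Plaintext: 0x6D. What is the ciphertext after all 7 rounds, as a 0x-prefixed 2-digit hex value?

0xE7

s_0 = plaintext = 0x6D
s_1 = Round(s_0, k_0) = 0xD1
s_2 = Round(s_1, k_1) = 0x17
s_3 = Round(s_2, k_2) = 0x7B
s_4 = Round(s_3, k_3) = 0xBD
s_5 = Round(s_4, k_4) = 0xDB
s_6 = Round(s_5, k_5) = 0xBE
s_7 = Round(s_6, k_6) = 0xE7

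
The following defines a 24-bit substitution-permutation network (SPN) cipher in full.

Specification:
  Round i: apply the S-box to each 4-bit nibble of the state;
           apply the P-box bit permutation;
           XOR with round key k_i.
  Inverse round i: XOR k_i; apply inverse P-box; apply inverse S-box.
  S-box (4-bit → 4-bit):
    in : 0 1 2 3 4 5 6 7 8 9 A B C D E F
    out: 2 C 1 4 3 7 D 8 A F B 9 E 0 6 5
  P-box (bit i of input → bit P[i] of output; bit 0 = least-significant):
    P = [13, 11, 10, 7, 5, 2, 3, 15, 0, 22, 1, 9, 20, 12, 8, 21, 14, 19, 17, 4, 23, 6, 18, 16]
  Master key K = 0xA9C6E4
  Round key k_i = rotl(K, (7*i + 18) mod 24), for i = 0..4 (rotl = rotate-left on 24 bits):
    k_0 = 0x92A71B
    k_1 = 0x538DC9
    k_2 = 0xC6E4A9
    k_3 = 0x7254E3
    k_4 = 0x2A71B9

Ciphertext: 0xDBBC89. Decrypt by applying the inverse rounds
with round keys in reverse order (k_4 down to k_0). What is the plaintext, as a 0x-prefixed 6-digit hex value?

s_0 = ciphertext = 0xDBBC89
s_1 = InvRound(s_0, k_4) = 0xBB60BE
s_2 = InvRound(s_1, k_3) = 0xA804EF
s_3 = InvRound(s_2, k_2) = 0xE57E82
s_4 = InvRound(s_3, k_1) = 0x5F9612
s_5 = InvRound(s_4, k_0) = 0x60E432

0x60E432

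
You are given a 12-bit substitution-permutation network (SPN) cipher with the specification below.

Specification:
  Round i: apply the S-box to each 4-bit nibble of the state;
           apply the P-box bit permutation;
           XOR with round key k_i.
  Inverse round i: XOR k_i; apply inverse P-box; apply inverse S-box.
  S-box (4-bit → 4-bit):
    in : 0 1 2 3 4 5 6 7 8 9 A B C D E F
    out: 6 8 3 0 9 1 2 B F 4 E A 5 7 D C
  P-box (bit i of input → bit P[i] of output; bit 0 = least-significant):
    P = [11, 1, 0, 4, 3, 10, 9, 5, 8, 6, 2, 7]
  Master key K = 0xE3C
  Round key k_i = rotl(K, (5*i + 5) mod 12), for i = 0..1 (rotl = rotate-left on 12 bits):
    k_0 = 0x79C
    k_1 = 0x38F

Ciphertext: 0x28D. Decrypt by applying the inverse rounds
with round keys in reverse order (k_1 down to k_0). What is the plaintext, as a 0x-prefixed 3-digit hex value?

s_0 = ciphertext = 0x28D
s_1 = InvRound(s_0, k_1) = 0x536
s_2 = InvRound(s_1, k_0) = 0x1E6

0x1E6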